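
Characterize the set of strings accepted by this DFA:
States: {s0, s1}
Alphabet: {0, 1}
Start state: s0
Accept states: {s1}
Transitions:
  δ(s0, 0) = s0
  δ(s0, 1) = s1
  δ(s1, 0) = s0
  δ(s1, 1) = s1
Testing a few strings:
  '111' → accept
  '10' → reject
  '0' → reject
  '01' → accept
State roles: s0=last symbol not 1; s1=last symbol is 1
All binary strings ending with 1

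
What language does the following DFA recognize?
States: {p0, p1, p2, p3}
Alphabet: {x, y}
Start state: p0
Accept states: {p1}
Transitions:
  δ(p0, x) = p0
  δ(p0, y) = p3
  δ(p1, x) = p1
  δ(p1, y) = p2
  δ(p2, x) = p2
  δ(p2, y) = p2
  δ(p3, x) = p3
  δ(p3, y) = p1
Testing a few strings:
  'xyxy' → accept
  'yyx' → accept
  'x' → reject
  'yy' → accept
State roles: p0=zero y's; p1=two y's; p2=≥ three y's (dead); p3=one y
All strings over {x,y} containing exactly two y's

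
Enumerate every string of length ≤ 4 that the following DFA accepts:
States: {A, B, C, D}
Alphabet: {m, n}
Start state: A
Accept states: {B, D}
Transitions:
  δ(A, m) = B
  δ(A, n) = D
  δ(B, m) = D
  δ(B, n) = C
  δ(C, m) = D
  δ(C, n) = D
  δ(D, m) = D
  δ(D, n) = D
m, n, mm, nm, nn, mmm, mmn, mnm, mnn, nmm, nmn, nnm, nnn, mmmm, mmmn, mmnm, mmnn, mnmm, mnmn, mnnm, mnnn, nmmm, nmmn, nmnm, nmnn, nnmm, nnmn, nnnm, nnnn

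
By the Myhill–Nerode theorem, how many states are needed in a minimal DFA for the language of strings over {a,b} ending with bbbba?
By Myhill–Nerode, count the distinguishable equivalence classes: 6 classes — one per longest suffix of the input that is a prefix of 'bbbba' (lengths 0 through 5); only the length-5 class is accepting.
6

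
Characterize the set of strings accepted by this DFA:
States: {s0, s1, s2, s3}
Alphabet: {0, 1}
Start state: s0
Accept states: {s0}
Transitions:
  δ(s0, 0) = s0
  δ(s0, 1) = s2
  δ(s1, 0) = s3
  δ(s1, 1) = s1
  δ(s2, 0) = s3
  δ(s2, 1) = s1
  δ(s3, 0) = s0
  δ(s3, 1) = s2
Testing a few strings:
  '1' → reject
  '1111' → reject
  '1010' → reject
  '101' → reject
State roles: s0=value ≡ 0 (mod 4); s1=value ≡ 3 (mod 4); s2=value ≡ 1 (mod 4); s3=value ≡ 2 (mod 4)
All binary strings representing a multiple of 4 (read in base 2; leading zeros allowed and ε counts as 0)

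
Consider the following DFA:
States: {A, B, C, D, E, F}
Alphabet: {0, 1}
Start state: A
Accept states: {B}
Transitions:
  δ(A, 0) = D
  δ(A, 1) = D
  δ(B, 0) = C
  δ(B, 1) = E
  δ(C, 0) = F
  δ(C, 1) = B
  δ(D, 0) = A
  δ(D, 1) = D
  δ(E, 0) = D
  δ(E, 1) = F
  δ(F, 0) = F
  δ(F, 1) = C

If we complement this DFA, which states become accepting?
Complement accept states = All states \ Original accept states
= {A, B, C, D, E, F} \ {B}
{A, C, D, E, F}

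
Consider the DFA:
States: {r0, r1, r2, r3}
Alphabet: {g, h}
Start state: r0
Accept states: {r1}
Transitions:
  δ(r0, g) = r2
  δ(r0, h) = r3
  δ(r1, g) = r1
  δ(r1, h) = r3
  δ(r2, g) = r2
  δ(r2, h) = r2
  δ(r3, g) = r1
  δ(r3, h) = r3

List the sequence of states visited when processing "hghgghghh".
read 'h': r0 → r3
  read 'g': r3 → r1
  read 'h': r1 → r3
  read 'g': r3 → r1
  read 'g': r1 → r1
  read 'h': r1 → r3
  read 'g': r3 → r1
  read 'h': r1 → r3
  read 'h': r3 → r3
r0 -> r3 -> r1 -> r3 -> r1 -> r1 -> r3 -> r1 -> r3 -> r3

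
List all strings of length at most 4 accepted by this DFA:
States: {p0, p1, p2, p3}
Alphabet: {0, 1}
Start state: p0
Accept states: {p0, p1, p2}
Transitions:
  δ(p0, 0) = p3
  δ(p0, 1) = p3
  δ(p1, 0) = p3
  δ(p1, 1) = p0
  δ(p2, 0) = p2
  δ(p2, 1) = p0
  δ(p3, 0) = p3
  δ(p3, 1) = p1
ε, 01, 11, 001, 011, 101, 111, 0001, 0011, 0101, 1001, 1011, 1101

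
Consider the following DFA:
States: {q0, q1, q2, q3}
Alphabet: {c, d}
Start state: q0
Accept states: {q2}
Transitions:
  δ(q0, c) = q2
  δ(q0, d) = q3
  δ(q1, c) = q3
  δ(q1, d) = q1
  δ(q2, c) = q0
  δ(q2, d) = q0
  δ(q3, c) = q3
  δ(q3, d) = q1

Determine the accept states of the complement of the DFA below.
Complement accept states = All states \ Original accept states
= {q0, q1, q2, q3} \ {q2}
{q0, q1, q3}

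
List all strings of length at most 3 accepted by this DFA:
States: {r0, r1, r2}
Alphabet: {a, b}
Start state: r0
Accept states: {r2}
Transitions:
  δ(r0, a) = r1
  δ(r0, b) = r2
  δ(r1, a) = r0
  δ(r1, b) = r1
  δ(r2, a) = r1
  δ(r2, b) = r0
b, aab, bbb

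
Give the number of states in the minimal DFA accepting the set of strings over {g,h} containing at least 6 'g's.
By Myhill–Nerode, count the distinguishable equivalence classes: 7 classes — having seen 0, 1, …, 5, or ≥6 copies of 'g'; any two classes i < j (j ≤ 6) are distinguished by the string g^(6−j), which takes class j to 6 copies (accepted) but leaves class i below 6 (rejected).
7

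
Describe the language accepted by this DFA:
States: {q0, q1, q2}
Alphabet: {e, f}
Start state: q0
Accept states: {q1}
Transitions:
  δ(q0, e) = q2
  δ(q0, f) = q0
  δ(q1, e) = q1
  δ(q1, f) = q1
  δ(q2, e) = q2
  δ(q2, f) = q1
Testing a few strings:
  'ef' → accept
  'e' → reject
  'f' → reject
  'fe' → reject
State roles: q0=no e seen yet; q1=substring ef seen; q2=seen a e, waiting for f
All strings over {e,f} containing the substring ef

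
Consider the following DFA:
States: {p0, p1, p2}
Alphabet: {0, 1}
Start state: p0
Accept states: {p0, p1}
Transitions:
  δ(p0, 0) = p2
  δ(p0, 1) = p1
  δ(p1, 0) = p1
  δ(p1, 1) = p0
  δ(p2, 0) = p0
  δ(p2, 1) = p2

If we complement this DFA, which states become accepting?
Complement accept states = All states \ Original accept states
= {p0, p1, p2} \ {p0, p1}
{p2}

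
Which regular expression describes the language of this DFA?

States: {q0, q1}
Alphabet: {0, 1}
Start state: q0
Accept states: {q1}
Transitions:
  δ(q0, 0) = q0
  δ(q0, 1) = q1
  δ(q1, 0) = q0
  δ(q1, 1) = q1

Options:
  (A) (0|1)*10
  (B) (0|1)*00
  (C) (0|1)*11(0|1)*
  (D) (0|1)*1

Check each option against the DFA on short strings; one disagreement eliminates an option:
  (A) (0|1)*10: on '1' the DFA goes q0 → q1 and accepts (q1 ∈ Accept), but the regex does not match it → eliminate
  (B) (0|1)*00: on '1' the DFA goes q0 → q1 and accepts (q1 ∈ Accept), but the regex does not match it → eliminate
  (C) (0|1)*11(0|1)*: on '1' the DFA goes q0 → q1 and accepts (q1 ∈ Accept), but the regex does not match it → eliminate
  (D) (0|1)*1: agrees with the DFA on every string of length ≤ 6
Only (D) is consistent with the DFA.
(D) (0|1)*1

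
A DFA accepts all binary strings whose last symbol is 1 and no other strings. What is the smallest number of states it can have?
By Myhill–Nerode, count the distinguishable equivalence classes: 2^1 = 2 classes — the DFA must remember the last 1 symbol read; every pair of distinct length-1 suffixes is distinguishable by some continuation.
2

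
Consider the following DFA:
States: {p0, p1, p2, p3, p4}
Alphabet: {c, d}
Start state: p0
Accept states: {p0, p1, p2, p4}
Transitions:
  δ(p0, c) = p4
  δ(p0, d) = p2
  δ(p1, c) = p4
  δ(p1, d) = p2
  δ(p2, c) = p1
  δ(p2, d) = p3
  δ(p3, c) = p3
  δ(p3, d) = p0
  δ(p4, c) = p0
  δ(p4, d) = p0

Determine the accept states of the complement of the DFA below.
Complement accept states = All states \ Original accept states
= {p0, p1, p2, p3, p4} \ {p0, p1, p2, p4}
{p3}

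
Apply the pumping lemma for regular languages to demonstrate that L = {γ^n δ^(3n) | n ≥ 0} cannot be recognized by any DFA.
Assume L is regular with pumping length p. Idea: pumping the γ-block breaks the 1:3 ratio.
Choose s = γ^p δ^(3p) (length 4p ≥ p). By the pumping lemma, s = xyz with |xy| ≤ p, |y| > 0, so y = γ^k with k ≥ 1. Then xy²z = γ^(p+k) δ^(3p). For this to be in L we would need 3p = 3(p+k), i.e. 3k = 0, contradicting k ≥ 1. So xy²z ∉ L.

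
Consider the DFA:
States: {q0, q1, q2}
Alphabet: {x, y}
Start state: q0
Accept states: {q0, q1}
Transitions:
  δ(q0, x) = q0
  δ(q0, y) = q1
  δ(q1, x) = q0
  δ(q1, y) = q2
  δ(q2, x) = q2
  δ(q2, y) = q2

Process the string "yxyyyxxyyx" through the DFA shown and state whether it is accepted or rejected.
Processing string "yxyyyxxyyx":
  q0 --y--> q1
  q1 --x--> q0
  q0 --y--> q1
  q1 --y--> q2
  q2 --y--> q2
  q2 --x--> q2
  q2 --x--> q2
  q2 --y--> q2
  q2 --y--> q2
  q2 --x--> q2
Final state: q2
Accept states: {q0, q1}
No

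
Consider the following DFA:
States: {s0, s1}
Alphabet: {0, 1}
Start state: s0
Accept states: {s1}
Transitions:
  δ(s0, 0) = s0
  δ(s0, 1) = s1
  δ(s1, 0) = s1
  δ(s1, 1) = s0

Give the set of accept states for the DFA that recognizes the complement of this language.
Complement accept states = All states \ Original accept states
= {s0, s1} \ {s1}
{s0}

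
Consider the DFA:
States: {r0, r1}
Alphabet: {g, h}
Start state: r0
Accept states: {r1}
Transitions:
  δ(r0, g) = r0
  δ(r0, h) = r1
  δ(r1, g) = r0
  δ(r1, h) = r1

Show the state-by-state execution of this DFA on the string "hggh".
read 'h': r0 → r1
  read 'g': r1 → r0
  read 'g': r0 → r0
  read 'h': r0 → r1
r0 -> r1 -> r0 -> r0 -> r1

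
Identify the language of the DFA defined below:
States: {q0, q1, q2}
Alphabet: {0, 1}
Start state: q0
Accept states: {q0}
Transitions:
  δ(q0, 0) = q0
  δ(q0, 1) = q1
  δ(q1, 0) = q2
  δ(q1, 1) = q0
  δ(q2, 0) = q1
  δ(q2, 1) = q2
Testing a few strings:
  '101' → reject
  '0010' → reject
  '000' → accept
  '1011' → reject
State roles: q0=value ≡ 0 (mod 3); q1=value ≡ 1 (mod 3); q2=value ≡ 2 (mod 3)
All binary strings representing a multiple of 3 (read in base 2; leading zeros allowed and ε counts as 0)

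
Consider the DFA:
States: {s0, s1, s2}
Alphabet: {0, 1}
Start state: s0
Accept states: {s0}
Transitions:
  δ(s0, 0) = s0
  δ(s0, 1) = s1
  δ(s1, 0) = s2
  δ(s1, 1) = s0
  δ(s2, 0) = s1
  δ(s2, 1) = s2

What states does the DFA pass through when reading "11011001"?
read '1': s0 → s1
  read '1': s1 → s0
  read '0': s0 → s0
  read '1': s0 → s1
  read '1': s1 → s0
  read '0': s0 → s0
  read '0': s0 → s0
  read '1': s0 → s1
s0 -> s1 -> s0 -> s0 -> s1 -> s0 -> s0 -> s0 -> s1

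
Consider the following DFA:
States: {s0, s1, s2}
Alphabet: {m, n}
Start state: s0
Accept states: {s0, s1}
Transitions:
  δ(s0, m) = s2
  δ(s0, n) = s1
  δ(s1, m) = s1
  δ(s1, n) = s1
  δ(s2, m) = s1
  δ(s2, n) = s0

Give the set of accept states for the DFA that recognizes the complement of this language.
Complement accept states = All states \ Original accept states
= {s0, s1, s2} \ {s0, s1}
{s2}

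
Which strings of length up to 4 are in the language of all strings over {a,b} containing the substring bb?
bb, abb, bba, bbb, aabb, abba, abbb, babb, bbaa, bbab, bbba, bbbb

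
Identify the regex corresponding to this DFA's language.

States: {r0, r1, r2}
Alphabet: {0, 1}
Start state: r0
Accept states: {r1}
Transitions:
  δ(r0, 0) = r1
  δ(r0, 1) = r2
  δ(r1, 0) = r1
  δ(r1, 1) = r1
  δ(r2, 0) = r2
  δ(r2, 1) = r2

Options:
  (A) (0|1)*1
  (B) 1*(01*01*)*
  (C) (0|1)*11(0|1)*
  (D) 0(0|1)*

Check each option against the DFA on short strings; one disagreement eliminates an option:
  (A) (0|1)*1: on '0' the DFA goes r0 → r1 and accepts (r1 ∈ Accept), but the regex does not match it → eliminate
  (B) 1*(01*01*)*: on ε the DFA stays in r0 and rejects (r0 ∉ Accept), but the regex matches it → eliminate
  (C) (0|1)*11(0|1)*: on '0' the DFA goes r0 → r1 and accepts (r1 ∈ Accept), but the regex does not match it → eliminate
  (D) 0(0|1)*: agrees with the DFA on every string of length ≤ 6
Only (D) is consistent with the DFA.
(D) 0(0|1)*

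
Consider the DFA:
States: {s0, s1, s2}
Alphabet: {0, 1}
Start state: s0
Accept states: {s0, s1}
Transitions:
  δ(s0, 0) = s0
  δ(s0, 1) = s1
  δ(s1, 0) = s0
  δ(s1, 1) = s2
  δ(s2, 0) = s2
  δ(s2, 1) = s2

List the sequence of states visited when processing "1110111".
read '1': s0 → s1
  read '1': s1 → s2
  read '1': s2 → s2
  read '0': s2 → s2
  read '1': s2 → s2
  read '1': s2 → s2
  read '1': s2 → s2
s0 -> s1 -> s2 -> s2 -> s2 -> s2 -> s2 -> s2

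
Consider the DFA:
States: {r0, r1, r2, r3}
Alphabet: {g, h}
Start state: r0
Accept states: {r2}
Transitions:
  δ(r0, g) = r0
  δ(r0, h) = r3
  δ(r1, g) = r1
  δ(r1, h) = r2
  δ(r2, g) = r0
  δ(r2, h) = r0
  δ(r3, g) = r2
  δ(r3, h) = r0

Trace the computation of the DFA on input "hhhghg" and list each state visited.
read 'h': r0 → r3
  read 'h': r3 → r0
  read 'h': r0 → r3
  read 'g': r3 → r2
  read 'h': r2 → r0
  read 'g': r0 → r0
r0 -> r3 -> r0 -> r3 -> r2 -> r0 -> r0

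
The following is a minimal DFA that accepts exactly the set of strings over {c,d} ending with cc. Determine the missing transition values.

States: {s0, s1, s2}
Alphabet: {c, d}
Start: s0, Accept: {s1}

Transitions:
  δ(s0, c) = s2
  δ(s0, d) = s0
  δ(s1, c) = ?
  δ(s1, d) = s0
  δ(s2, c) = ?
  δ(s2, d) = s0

From the language and accept set, identify what each state tracks — s0: last symbol not c; s1: two trailing c's; s2: one trailing c.
Each missing δ(q, a) is the state matching the new tracked value after reading a.
δ(s1, c) = s1; δ(s2, c) = s1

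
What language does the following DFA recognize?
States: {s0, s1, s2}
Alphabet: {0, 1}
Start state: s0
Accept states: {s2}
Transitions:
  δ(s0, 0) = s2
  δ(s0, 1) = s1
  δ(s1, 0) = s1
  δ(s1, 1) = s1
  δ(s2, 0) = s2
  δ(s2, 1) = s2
Testing a few strings:
  '111' → reject
  '11' → reject
  '10' → reject
  '1' → reject
State roles: s0=no input read; s1=started with 1 (dead); s2=started with 0
All binary strings starting with 0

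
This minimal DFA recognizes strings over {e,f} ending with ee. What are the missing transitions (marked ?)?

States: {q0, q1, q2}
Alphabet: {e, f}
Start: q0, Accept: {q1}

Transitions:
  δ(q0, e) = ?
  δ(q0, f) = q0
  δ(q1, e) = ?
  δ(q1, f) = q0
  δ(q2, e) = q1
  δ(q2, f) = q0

From the language and accept set, identify what each state tracks — q0: last symbol not e; q1: two trailing e's; q2: one trailing e.
Each missing δ(q, a) is the state matching the new tracked value after reading a.
δ(q0, e) = q2; δ(q1, e) = q1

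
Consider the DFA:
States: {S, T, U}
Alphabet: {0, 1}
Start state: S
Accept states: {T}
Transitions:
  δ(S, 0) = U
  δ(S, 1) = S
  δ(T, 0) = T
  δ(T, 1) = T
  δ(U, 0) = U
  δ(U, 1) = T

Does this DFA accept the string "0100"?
Processing string "0100":
  S --0--> U
  U --1--> T
  T --0--> T
  T --0--> T
Final state: T
Accept states: {T}
Yes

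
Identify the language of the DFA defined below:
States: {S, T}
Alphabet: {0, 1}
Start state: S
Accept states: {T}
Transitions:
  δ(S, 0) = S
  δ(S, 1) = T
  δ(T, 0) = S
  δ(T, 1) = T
Testing a few strings:
  '010' → reject
  '0' → reject
  '101' → accept
  '00' → reject
State roles: S=last symbol not 1; T=last symbol is 1
All binary strings ending with 1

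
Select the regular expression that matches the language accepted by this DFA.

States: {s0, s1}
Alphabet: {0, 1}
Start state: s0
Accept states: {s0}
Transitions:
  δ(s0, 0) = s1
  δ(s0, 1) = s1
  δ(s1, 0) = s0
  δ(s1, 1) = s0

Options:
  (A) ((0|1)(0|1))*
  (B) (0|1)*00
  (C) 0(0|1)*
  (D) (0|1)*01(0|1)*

Check each option against the DFA on short strings; one disagreement eliminates an option:
  (A) ((0|1)(0|1))*: agrees with the DFA on every string of length ≤ 6
  (B) (0|1)*00: on ε the DFA stays in s0 and accepts (s0 ∈ Accept), but the regex does not match it → eliminate
  (C) 0(0|1)*: on ε the DFA stays in s0 and accepts (s0 ∈ Accept), but the regex does not match it → eliminate
  (D) (0|1)*01(0|1)*: on ε the DFA stays in s0 and accepts (s0 ∈ Accept), but the regex does not match it → eliminate
Only (A) is consistent with the DFA.
(A) ((0|1)(0|1))*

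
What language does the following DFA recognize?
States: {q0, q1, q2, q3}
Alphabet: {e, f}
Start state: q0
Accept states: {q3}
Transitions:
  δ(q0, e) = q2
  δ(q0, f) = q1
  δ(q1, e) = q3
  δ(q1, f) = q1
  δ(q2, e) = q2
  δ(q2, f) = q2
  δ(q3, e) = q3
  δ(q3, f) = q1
Testing a few strings:
  'eef' → reject
  'ef' → reject
  'f' → reject
  'eff' → reject
State roles: q0=no input read; q1=started with f, last symbol f; q2=started with e (dead); q3=started with f, last symbol e
All strings over {e,f} that start with f and end with e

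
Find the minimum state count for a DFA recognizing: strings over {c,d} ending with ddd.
By Myhill–Nerode, count the distinguishable equivalence classes: 4 classes — one per longest suffix of the input that is a prefix of 'ddd' (lengths 0 through 3); only the length-3 class is accepting.
4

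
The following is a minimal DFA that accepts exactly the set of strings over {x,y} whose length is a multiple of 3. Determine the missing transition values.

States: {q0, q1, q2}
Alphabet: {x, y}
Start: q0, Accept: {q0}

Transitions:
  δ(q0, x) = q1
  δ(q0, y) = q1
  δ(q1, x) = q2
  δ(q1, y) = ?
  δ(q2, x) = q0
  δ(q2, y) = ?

From the language and accept set, identify what each state tracks — q0: length ≡ 0 (mod 3); q1: length ≡ 1 (mod 3); q2: length ≡ 2 (mod 3).
Each missing δ(q, a) is the state matching the new tracked value after reading a.
δ(q1, y) = q2; δ(q2, y) = q0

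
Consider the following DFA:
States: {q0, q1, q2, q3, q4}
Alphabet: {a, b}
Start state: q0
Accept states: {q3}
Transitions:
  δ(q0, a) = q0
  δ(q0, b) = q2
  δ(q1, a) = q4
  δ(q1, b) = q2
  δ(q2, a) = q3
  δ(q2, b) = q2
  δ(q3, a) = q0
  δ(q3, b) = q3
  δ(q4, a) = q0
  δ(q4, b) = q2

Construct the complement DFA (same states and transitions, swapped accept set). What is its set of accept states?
Complement accept states = All states \ Original accept states
= {q0, q1, q2, q3, q4} \ {q3}
{q0, q1, q2, q4}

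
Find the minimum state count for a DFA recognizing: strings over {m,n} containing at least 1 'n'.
By Myhill–Nerode, count the distinguishable equivalence classes: 2 classes — having seen 0, or ≥1 copies of 'n'; any two classes i < j (j ≤ 1) are distinguished by the string n^(1−j), which takes class j to 1 copy (accepted) but leaves class i below 1 (rejected).
2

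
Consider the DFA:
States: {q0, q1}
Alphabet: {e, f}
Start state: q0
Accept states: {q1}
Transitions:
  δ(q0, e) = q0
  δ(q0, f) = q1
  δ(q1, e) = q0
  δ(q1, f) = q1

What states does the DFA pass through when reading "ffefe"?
read 'f': q0 → q1
  read 'f': q1 → q1
  read 'e': q1 → q0
  read 'f': q0 → q1
  read 'e': q1 → q0
q0 -> q1 -> q1 -> q0 -> q1 -> q0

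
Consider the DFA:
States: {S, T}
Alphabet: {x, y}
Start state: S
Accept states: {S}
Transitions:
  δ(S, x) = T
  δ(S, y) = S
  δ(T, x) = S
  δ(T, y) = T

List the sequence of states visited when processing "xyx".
read 'x': S → T
  read 'y': T → T
  read 'x': T → S
S -> T -> T -> S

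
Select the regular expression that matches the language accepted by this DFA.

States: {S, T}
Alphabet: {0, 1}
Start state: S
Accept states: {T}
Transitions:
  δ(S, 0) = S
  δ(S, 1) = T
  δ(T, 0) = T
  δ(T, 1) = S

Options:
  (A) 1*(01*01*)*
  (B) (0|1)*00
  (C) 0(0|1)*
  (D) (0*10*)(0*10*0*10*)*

Check each option against the DFA on short strings; one disagreement eliminates an option:
  (A) 1*(01*01*)*: on ε the DFA stays in S and rejects (S ∉ Accept), but the regex matches it → eliminate
  (B) (0|1)*00: on '1' the DFA goes S → T and accepts (T ∈ Accept), but the regex does not match it → eliminate
  (C) 0(0|1)*: on '0' the DFA goes S → S and rejects (S ∉ Accept), but the regex matches it → eliminate
  (D) (0*10*)(0*10*0*10*)*: agrees with the DFA on every string of length ≤ 6
Only (D) is consistent with the DFA.
(D) (0*10*)(0*10*0*10*)*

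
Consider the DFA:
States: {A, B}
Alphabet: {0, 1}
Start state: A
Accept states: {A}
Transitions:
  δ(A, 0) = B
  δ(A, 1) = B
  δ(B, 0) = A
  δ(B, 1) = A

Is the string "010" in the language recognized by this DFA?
Processing string "010":
  A --0--> B
  B --1--> A
  A --0--> B
Final state: B
Accept states: {A}
No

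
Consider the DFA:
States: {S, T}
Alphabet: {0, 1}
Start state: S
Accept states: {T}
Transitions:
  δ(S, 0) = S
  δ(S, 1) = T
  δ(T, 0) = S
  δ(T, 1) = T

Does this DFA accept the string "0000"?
Processing string "0000":
  S --0--> S
  S --0--> S
  S --0--> S
  S --0--> S
Final state: S
Accept states: {T}
No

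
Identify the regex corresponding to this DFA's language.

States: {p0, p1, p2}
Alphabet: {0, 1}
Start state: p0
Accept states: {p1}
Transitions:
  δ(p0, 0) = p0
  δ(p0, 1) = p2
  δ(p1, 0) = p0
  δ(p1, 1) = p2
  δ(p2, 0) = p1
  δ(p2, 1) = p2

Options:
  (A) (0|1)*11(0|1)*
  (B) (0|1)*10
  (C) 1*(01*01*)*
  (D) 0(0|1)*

Check each option against the DFA on short strings; one disagreement eliminates an option:
  (A) (0|1)*11(0|1)*: on '10' the DFA goes p0 → p2 → p1 and accepts (p1 ∈ Accept), but the regex does not match it → eliminate
  (B) (0|1)*10: agrees with the DFA on every string of length ≤ 6
  (C) 1*(01*01*)*: on ε the DFA stays in p0 and rejects (p0 ∉ Accept), but the regex matches it → eliminate
  (D) 0(0|1)*: on '0' the DFA goes p0 → p0 and rejects (p0 ∉ Accept), but the regex matches it → eliminate
Only (B) is consistent with the DFA.
(B) (0|1)*10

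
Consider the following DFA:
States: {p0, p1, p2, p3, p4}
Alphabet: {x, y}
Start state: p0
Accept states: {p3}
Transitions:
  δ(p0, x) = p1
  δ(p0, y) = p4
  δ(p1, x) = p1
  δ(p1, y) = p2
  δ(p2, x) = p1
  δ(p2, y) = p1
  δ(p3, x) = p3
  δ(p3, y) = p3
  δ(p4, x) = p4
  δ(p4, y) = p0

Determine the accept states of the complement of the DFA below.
Complement accept states = All states \ Original accept states
= {p0, p1, p2, p3, p4} \ {p3}
{p0, p1, p2, p4}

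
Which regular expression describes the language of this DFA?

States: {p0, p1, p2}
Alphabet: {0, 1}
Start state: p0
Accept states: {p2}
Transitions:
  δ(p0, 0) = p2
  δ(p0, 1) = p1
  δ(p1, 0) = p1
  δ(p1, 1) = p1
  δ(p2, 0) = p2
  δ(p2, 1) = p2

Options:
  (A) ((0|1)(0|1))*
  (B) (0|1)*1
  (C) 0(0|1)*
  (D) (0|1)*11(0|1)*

Check each option against the DFA on short strings; one disagreement eliminates an option:
  (A) ((0|1)(0|1))*: on ε the DFA stays in p0 and rejects (p0 ∉ Accept), but the regex matches it → eliminate
  (B) (0|1)*1: on '0' the DFA goes p0 → p2 and accepts (p2 ∈ Accept), but the regex does not match it → eliminate
  (C) 0(0|1)*: agrees with the DFA on every string of length ≤ 6
  (D) (0|1)*11(0|1)*: on '0' the DFA goes p0 → p2 and accepts (p2 ∈ Accept), but the regex does not match it → eliminate
Only (C) is consistent with the DFA.
(C) 0(0|1)*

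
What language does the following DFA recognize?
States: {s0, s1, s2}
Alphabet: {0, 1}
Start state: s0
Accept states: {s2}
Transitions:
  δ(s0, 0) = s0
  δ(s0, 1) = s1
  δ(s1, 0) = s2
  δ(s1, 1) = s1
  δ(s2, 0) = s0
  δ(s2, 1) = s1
Testing a few strings:
  '101' → reject
  '10' → accept
  '01' → reject
  '00' → reject
State roles: s0=no suffix match; s1=one trailing 1; s2=suffix is 10
All binary strings ending with 10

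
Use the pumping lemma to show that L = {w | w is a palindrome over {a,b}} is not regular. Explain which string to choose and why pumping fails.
Assume L is regular with pumping length p. Idea: pumping the leading a-block breaks the symmetry.
Choose s = a^p b a^p (a palindrome of length 2p+1 ≥ p). By the pumping lemma, s = xyz with |xy| ≤ p, |y| > 0, so y = a^k with k > 0 (xy lies entirely in the first a^p). Then xy²z = a^(p+k) b a^p, which is not a palindrome since p+k ≠ p.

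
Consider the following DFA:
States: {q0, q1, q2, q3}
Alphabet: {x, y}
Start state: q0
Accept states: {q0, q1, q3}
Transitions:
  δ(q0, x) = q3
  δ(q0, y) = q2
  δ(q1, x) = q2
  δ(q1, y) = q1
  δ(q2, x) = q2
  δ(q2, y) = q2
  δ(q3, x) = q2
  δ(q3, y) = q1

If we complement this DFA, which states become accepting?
Complement accept states = All states \ Original accept states
= {q0, q1, q2, q3} \ {q0, q1, q3}
{q2}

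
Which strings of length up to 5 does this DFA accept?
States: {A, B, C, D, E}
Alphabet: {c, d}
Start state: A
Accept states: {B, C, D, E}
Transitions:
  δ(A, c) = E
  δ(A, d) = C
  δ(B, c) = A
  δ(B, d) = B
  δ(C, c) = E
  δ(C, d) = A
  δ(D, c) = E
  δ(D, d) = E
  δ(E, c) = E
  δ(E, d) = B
c, d, cc, cd, dc, ccc, ccd, cdd, dcc, dcd, ddc, ddd, cccc, cccd, ccdd, cdcc, cdcd, cddd, dccc, dccd, dcdd, ddcc, ddcd, dddc, ccccc, ccccd, cccdd, ccdcc, ccdcd, ccddd, cdccc, cdccd, cdcdc, cddcc, cddcd, cdddd, dcccc, dcccd, dccdd, dcdcc, dcdcd, dcddd, ddccc, ddccd, ddcdd, dddcc, dddcd, ddddc, ddddd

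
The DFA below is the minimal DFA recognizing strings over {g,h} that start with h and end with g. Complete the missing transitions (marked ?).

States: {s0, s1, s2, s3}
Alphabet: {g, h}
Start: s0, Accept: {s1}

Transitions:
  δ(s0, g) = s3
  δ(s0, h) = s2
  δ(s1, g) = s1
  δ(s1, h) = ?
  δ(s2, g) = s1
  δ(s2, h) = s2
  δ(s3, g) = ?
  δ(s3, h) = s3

From the language and accept set, identify what each state tracks — s0: no input read; s1: started with h, last symbol g; s2: started with h, last symbol h; s3: started with g (dead).
Each missing δ(q, a) is the state matching the new tracked value after reading a.
δ(s1, h) = s2; δ(s3, g) = s3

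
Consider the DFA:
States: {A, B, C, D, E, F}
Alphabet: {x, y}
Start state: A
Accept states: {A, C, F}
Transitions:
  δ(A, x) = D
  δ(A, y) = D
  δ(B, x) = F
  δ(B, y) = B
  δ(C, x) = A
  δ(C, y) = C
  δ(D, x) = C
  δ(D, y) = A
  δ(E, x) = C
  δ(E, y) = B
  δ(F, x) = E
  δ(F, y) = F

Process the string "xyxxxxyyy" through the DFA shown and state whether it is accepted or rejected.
Processing string "xyxxxxyyy":
  A --x--> D
  D --y--> A
  A --x--> D
  D --x--> C
  C --x--> A
  A --x--> D
  D --y--> A
  A --y--> D
  D --y--> A
Final state: A
Accept states: {A, C, F}
Yes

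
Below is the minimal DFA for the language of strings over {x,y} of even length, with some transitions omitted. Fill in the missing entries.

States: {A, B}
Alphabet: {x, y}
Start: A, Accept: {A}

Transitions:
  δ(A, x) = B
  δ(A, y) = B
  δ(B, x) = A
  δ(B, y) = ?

From the language and accept set, identify what each state tracks — A: even length so far; B: odd length so far.
Each missing δ(q, a) is the state matching the new tracked value after reading a.
δ(B, y) = A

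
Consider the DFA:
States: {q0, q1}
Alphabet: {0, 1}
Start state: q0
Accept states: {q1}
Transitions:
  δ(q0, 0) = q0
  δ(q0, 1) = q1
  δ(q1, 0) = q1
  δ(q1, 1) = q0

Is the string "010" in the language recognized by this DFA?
Processing string "010":
  q0 --0--> q0
  q0 --1--> q1
  q1 --0--> q1
Final state: q1
Accept states: {q1}
Yes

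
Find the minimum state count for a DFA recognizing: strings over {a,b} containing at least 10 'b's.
By Myhill–Nerode, count the distinguishable equivalence classes: 11 classes — having seen 0, 1, …, 9, or ≥10 copies of 'b'; any two classes i < j (j ≤ 10) are distinguished by the string b^(10−j), which takes class j to 10 copies (accepted) but leaves class i below 10 (rejected).
11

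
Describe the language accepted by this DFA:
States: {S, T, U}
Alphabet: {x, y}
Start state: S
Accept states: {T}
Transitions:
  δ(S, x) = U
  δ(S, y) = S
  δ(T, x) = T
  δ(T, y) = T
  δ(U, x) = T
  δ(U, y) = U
Testing a few strings:
  'yyx' → reject
  'xyy' → reject
  'yyxx' → accept
  'xyyx' → accept
State roles: S=zero x's seen; T=≥ two x's seen; U=one x seen
All strings over {x,y} containing at least two x's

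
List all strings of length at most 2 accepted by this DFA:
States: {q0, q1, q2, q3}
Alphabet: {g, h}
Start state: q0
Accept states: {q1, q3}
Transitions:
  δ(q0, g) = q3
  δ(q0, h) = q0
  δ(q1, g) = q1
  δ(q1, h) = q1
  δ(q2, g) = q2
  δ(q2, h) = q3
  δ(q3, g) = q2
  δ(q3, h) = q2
g, hg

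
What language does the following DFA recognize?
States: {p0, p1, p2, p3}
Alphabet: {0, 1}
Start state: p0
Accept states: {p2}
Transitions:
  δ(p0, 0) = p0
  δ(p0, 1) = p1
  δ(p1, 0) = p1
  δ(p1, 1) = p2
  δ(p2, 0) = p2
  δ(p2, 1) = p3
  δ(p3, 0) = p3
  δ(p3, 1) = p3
Testing a few strings:
  '1011' → reject
  '011' → accept
  '110' → accept
  '010' → reject
State roles: p0=zero 1's; p1=one 1; p2=two 1's; p3=≥ three 1's (dead)
All binary strings containing exactly two 1's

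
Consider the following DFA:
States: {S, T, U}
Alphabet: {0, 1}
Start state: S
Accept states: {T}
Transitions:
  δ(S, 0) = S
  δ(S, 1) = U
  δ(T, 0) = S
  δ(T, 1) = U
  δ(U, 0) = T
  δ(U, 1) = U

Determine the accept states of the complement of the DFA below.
Complement accept states = All states \ Original accept states
= {S, T, U} \ {T}
{S, U}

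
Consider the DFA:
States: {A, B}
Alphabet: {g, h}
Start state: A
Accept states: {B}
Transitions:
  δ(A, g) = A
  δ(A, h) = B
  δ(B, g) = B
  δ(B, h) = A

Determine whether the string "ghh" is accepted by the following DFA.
Processing string "ghh":
  A --g--> A
  A --h--> B
  B --h--> A
Final state: A
Accept states: {B}
No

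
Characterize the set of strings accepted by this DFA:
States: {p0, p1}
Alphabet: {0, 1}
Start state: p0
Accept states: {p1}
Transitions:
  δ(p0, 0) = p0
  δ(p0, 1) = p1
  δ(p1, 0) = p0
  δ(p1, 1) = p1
Testing a few strings:
  '001' → accept
  '11' → accept
  '0' → reject
  '110' → reject
State roles: p0=last symbol not 1; p1=last symbol is 1
All binary strings ending with 1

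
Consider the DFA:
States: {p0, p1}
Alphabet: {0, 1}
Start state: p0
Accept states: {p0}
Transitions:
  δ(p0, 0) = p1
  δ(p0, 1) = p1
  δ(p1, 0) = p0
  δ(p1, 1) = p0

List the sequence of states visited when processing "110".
read '1': p0 → p1
  read '1': p1 → p0
  read '0': p0 → p1
p0 -> p1 -> p0 -> p1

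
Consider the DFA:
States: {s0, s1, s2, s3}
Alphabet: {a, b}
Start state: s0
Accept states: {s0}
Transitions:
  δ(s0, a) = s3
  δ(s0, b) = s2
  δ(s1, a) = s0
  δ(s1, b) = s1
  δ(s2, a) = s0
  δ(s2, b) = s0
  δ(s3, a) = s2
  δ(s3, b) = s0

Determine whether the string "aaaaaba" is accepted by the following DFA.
Processing string "aaaaaba":
  s0 --a--> s3
  s3 --a--> s2
  s2 --a--> s0
  s0 --a--> s3
  s3 --a--> s2
  s2 --b--> s0
  s0 --a--> s3
Final state: s3
Accept states: {s0}
No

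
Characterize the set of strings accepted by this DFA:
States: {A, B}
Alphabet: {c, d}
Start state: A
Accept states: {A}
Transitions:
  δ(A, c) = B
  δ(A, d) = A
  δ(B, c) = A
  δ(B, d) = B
Testing a few strings:
  'c' → reject
  'd' → accept
  'dcd' → reject
  'ddd' → accept
State roles: A=even number of c's so far; B=odd number of c's so far
All strings over {c,d} with an even number of c's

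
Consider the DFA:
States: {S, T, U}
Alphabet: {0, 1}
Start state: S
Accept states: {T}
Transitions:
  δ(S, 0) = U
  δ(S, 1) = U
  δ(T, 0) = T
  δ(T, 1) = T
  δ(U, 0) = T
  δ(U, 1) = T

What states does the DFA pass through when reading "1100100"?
read '1': S → U
  read '1': U → T
  read '0': T → T
  read '0': T → T
  read '1': T → T
  read '0': T → T
  read '0': T → T
S -> U -> T -> T -> T -> T -> T -> T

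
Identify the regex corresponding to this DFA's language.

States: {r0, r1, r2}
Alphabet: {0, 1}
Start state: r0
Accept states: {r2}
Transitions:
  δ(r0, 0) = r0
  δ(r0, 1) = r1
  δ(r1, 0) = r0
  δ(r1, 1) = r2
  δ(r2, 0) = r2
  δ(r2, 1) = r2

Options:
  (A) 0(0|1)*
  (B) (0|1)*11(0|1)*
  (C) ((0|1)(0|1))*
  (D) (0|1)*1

Check each option against the DFA on short strings; one disagreement eliminates an option:
  (A) 0(0|1)*: on '0' the DFA goes r0 → r0 and rejects (r0 ∉ Accept), but the regex matches it → eliminate
  (B) (0|1)*11(0|1)*: agrees with the DFA on every string of length ≤ 6
  (C) ((0|1)(0|1))*: on ε the DFA stays in r0 and rejects (r0 ∉ Accept), but the regex matches it → eliminate
  (D) (0|1)*1: on '1' the DFA goes r0 → r1 and rejects (r1 ∉ Accept), but the regex matches it → eliminate
Only (B) is consistent with the DFA.
(B) (0|1)*11(0|1)*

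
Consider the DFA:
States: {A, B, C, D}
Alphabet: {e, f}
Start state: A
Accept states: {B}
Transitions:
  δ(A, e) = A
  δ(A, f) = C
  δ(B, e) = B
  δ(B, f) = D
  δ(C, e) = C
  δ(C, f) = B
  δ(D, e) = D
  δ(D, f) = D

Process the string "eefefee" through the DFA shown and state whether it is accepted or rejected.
Processing string "eefefee":
  A --e--> A
  A --e--> A
  A --f--> C
  C --e--> C
  C --f--> B
  B --e--> B
  B --e--> B
Final state: B
Accept states: {B}
Yes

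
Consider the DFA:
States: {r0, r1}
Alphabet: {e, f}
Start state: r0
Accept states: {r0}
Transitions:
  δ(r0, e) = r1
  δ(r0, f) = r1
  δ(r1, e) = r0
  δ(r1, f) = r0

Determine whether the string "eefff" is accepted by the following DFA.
Processing string "eefff":
  r0 --e--> r1
  r1 --e--> r0
  r0 --f--> r1
  r1 --f--> r0
  r0 --f--> r1
Final state: r1
Accept states: {r0}
No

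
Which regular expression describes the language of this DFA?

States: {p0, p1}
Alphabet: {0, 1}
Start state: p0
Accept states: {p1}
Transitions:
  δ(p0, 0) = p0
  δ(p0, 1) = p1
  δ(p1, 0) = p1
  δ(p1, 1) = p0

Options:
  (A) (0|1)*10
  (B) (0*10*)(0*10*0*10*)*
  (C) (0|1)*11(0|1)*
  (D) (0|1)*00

Check each option against the DFA on short strings; one disagreement eliminates an option:
  (A) (0|1)*10: on '1' the DFA goes p0 → p1 and accepts (p1 ∈ Accept), but the regex does not match it → eliminate
  (B) (0*10*)(0*10*0*10*)*: agrees with the DFA on every string of length ≤ 6
  (C) (0|1)*11(0|1)*: on '1' the DFA goes p0 → p1 and accepts (p1 ∈ Accept), but the regex does not match it → eliminate
  (D) (0|1)*00: on '1' the DFA goes p0 → p1 and accepts (p1 ∈ Accept), but the regex does not match it → eliminate
Only (B) is consistent with the DFA.
(B) (0*10*)(0*10*0*10*)*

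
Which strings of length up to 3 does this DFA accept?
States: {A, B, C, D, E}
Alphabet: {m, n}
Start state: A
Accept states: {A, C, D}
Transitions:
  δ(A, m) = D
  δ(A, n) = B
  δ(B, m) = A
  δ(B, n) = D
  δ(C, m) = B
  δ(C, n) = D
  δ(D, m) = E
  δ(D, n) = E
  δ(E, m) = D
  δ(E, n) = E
ε, m, nm, nn, mmm, mnm, nmm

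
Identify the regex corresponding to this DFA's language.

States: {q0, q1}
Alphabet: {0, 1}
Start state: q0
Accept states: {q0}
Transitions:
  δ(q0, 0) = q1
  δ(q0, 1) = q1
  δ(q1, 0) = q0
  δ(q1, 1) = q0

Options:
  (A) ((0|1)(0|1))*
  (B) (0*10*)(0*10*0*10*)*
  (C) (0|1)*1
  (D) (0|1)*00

Check each option against the DFA on short strings; one disagreement eliminates an option:
  (A) ((0|1)(0|1))*: agrees with the DFA on every string of length ≤ 6
  (B) (0*10*)(0*10*0*10*)*: on ε the DFA stays in q0 and accepts (q0 ∈ Accept), but the regex does not match it → eliminate
  (C) (0|1)*1: on ε the DFA stays in q0 and accepts (q0 ∈ Accept), but the regex does not match it → eliminate
  (D) (0|1)*00: on ε the DFA stays in q0 and accepts (q0 ∈ Accept), but the regex does not match it → eliminate
Only (A) is consistent with the DFA.
(A) ((0|1)(0|1))*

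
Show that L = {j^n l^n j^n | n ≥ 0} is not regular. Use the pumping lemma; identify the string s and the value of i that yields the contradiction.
Assume L is regular with pumping length p. Idea: pumping the first j-block unbalances it against the other two.
Choose s = j^p l^p j^p ∈ L (|s| = 3p ≥ p). By the pumping lemma, s = xyz with |xy| ≤ p, |y| > 0, so y = j^k with k ≥ 1, inside the first j-block. Then xy²z = j^(p+k) l^p j^p. The first block has length p+k ≠ p, so the three block lengths are no longer equal and xy²z ∉ L.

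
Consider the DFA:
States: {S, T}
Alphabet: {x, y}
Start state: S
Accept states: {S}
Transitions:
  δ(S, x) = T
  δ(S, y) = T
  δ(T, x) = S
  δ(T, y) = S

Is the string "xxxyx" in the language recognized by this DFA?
Processing string "xxxyx":
  S --x--> T
  T --x--> S
  S --x--> T
  T --y--> S
  S --x--> T
Final state: T
Accept states: {S}
No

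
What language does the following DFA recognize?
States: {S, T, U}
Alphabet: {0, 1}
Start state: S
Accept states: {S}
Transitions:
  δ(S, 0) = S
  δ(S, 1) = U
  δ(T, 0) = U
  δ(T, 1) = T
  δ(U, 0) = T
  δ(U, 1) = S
Testing a few strings:
  '0' → accept
  '111' → reject
  '11' → accept
  '000' → accept
State roles: S=value ≡ 0 (mod 3); T=value ≡ 2 (mod 3); U=value ≡ 1 (mod 3)
All binary strings representing a multiple of 3 (read in base 2; leading zeros allowed and ε counts as 0)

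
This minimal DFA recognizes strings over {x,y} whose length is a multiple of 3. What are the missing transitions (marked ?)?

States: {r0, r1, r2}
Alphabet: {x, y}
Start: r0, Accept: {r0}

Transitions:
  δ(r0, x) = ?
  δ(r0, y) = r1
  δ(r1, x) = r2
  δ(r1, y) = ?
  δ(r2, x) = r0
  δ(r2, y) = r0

From the language and accept set, identify what each state tracks — r0: length ≡ 0 (mod 3); r1: length ≡ 1 (mod 3); r2: length ≡ 2 (mod 3).
Each missing δ(q, a) is the state matching the new tracked value after reading a.
δ(r0, x) = r1; δ(r1, y) = r2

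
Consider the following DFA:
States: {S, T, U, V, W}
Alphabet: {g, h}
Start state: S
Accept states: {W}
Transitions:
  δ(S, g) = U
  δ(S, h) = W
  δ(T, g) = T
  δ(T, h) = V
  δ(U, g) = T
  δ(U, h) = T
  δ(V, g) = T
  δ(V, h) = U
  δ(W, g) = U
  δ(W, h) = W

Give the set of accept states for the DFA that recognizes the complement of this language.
Complement accept states = All states \ Original accept states
= {S, T, U, V, W} \ {W}
{S, T, U, V}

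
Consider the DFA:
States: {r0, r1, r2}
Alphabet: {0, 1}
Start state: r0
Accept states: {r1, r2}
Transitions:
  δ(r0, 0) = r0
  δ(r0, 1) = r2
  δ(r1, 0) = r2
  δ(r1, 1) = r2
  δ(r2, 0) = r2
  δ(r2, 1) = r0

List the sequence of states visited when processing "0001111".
read '0': r0 → r0
  read '0': r0 → r0
  read '0': r0 → r0
  read '1': r0 → r2
  read '1': r2 → r0
  read '1': r0 → r2
  read '1': r2 → r0
r0 -> r0 -> r0 -> r0 -> r2 -> r0 -> r2 -> r0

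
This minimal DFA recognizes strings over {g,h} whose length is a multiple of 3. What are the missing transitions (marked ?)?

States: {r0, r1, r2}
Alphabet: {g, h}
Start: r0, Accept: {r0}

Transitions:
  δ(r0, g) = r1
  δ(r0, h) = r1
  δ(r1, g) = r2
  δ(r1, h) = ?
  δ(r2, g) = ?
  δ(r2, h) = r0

From the language and accept set, identify what each state tracks — r0: length ≡ 0 (mod 3); r1: length ≡ 1 (mod 3); r2: length ≡ 2 (mod 3).
Each missing δ(q, a) is the state matching the new tracked value after reading a.
δ(r1, h) = r2; δ(r2, g) = r0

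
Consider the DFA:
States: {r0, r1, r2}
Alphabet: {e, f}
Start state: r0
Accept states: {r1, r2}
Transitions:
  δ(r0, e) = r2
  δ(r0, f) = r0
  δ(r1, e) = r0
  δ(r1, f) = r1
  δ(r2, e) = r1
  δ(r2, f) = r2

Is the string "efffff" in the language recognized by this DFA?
Processing string "efffff":
  r0 --e--> r2
  r2 --f--> r2
  r2 --f--> r2
  r2 --f--> r2
  r2 --f--> r2
  r2 --f--> r2
Final state: r2
Accept states: {r1, r2}
Yes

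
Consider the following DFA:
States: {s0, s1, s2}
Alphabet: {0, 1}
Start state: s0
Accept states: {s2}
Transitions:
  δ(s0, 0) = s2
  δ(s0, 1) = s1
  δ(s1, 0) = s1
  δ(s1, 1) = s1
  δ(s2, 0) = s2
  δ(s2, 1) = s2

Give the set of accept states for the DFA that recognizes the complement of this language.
Complement accept states = All states \ Original accept states
= {s0, s1, s2} \ {s2}
{s0, s1}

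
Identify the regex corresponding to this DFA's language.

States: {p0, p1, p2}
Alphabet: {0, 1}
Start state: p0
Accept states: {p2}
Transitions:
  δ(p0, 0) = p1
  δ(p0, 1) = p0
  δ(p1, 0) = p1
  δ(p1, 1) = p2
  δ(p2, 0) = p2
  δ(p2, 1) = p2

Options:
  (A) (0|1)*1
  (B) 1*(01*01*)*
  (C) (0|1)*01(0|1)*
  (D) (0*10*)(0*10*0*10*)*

Check each option against the DFA on short strings; one disagreement eliminates an option:
  (A) (0|1)*1: on '1' the DFA goes p0 → p0 and rejects (p0 ∉ Accept), but the regex matches it → eliminate
  (B) 1*(01*01*)*: on ε the DFA stays in p0 and rejects (p0 ∉ Accept), but the regex matches it → eliminate
  (C) (0|1)*01(0|1)*: agrees with the DFA on every string of length ≤ 6
  (D) (0*10*)(0*10*0*10*)*: on '1' the DFA goes p0 → p0 and rejects (p0 ∉ Accept), but the regex matches it → eliminate
Only (C) is consistent with the DFA.
(C) (0|1)*01(0|1)*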